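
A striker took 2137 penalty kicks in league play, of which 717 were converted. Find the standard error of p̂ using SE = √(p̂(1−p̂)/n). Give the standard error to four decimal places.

SE = 0.0102

p̂ = 717/2137 = 0.33552.
p̂(1−p̂) = 0.222946.
SE = √(0.222946/2137) = 0.0102.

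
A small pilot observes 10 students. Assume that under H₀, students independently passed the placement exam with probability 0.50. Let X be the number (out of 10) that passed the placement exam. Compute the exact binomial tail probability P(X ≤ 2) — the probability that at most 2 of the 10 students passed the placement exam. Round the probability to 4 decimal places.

X is binomial with n = 10 and p = 0.50.
P(X ≤ 2) = C(10,0)·0.50^0·0.50^10 + C(10,1)·0.50^1·0.50^9 + C(10,2)·0.50^2·0.50^8.
= 0.000977 + 0.009766 + 0.043945 = 0.0547.

P = 0.0547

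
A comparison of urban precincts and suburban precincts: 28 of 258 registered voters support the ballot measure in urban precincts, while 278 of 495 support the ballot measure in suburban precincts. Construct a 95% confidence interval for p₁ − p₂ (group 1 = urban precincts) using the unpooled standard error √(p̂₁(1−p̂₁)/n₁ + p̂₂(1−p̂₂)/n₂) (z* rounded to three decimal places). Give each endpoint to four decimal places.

p̂₁ = 28/258 = 0.10853, p̂₂ = 278/495 = 0.56162; p̂₁ − p̂₂ = -0.45309.
SE = √(0.000374996 + 0.000497381) = √0.000872377 = 0.029536.
The 95% critical value is z* = 1.960. Margin = 1.960·0.029536 = 0.05789.
So the interval runs from -0.5110 to -0.3952.

(-0.5110, -0.3952)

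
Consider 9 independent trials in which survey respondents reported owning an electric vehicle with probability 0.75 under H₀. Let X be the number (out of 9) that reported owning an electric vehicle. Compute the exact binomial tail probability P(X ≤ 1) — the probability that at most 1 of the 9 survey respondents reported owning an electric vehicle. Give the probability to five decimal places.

P = 0.00011

X ~ Binomial(n=9, p=0.75).
P(X ≤ 1) = C(9,0)·0.75^0·0.25^9 + C(9,1)·0.75^1·0.25^8.
= 0.000004 + 0.000103 = 0.00011.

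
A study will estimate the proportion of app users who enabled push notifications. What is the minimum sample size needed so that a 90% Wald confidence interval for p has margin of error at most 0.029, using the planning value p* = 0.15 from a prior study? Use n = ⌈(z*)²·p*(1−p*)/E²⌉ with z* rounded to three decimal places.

n = 411

The 90% critical value is z* = 1.645.
p*(1−p*) = 0.15·0.85 = 0.1275.
Required n before rounding: 2.706025 × 0.1275 / 0.029² = 410.248.
Rounding up, n = 411.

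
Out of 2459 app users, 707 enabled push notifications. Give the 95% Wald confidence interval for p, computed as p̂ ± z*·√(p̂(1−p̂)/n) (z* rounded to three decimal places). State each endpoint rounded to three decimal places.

(0.270, 0.305)

Sample proportion p̂ = 707/2459 = 0.28752.
SE = √(p̂(1−p̂)/n) = √(0.204850/2459) = 0.009127.
The 95% critical value is z* = 1.960.
Margin = 1.960·0.009127 = 0.01789.
Interval: 0.28752 ± 0.01789 → (0.270, 0.305).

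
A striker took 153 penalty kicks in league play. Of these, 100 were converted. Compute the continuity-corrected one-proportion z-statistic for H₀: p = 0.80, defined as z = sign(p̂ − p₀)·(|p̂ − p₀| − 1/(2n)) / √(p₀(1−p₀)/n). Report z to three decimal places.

z = -4.426

The sample proportion is 100/153 = 0.65359. p̂ − p₀ = -0.146405.
1/(2n) = 0.003268.
Corrected numerator: |-0.146405| − 0.003268 = 0.143137.
SE₀ = √(0.80·0.20/153) = 0.032338.
z = −0.143137/0.032338 = -4.426.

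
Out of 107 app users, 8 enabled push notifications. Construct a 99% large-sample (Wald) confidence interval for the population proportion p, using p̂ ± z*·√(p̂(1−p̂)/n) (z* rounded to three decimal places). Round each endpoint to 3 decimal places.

(0.009, 0.140)

p̂ = 8/107 = 0.07477.
SE(p̂) = √(0.07477·0.92523/107) = 0.025427.
The 99% critical value is z* = 2.576.
Margin of error: 2.576 × 0.025427 = 0.06550.
Interval: 0.07477 ± 0.06550 → (0.009, 0.140).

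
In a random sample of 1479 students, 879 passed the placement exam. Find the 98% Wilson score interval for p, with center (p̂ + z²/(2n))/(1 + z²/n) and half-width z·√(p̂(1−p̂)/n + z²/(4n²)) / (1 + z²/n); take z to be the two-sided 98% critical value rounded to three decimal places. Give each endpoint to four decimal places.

p̂ = 879/1479 = 0.59432; z = 2.326, so z² = 5.410276.
Denominator 1 + z²/n = 1 + 5.410276/1479 = 1.003658.
Adjusted center: (0.59432 + z²/(2n))/1.003658 = 0.59398.
Radicand: p̂(1−p̂)/n + z²/(4n²) = 0.000163018 + 0.000000618 = 0.000163636.
Half-width = z·√(radicand)/denom = 2.326·0.012792/1.003658 = 0.02965.
So the interval runs from 0.5643 to 0.6236.

(0.5643, 0.6236)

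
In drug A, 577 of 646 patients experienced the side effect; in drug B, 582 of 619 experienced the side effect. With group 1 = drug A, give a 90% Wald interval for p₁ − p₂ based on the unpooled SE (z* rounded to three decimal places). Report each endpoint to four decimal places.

p̂₁ = 577/646 = 0.89319, p̂₂ = 582/619 = 0.94023; p̂₁ − p̂₂ = -0.04704.
SE = √(0.000147682 + 0.000090793) = √0.000238475 = 0.015443.
The 90% critical value is z* = 1.645. Margin of error = 0.02540.
CI: -0.04704 ± 0.02540 = (-0.0724, -0.0216).

(-0.0724, -0.0216)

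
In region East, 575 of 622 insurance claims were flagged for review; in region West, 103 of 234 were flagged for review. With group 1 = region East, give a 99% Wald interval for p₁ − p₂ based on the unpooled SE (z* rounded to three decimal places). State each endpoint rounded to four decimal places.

p̂₁ = 575/622 = 0.92444, p̂₂ = 103/234 = 0.44017; p̂₁ − p̂₂ = 0.48427.
SE = √(0.000112304 + 0.001053079) = √0.001165383 = 0.034138.
z* = 2.576 at the 99% level. Margin of error = 0.08794.
So the interval runs from 0.3963 to 0.5722.

(0.3963, 0.5722)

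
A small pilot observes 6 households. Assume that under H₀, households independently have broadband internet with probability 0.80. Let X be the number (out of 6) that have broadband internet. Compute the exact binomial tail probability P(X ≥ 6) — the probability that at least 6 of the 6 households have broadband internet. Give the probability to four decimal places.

P = 0.2621

X ~ Binomial(n=6, p=0.80).
P(X ≥ 6) = C(6,6)·0.80^6·0.20^0.
= 0.262144 = 0.2621.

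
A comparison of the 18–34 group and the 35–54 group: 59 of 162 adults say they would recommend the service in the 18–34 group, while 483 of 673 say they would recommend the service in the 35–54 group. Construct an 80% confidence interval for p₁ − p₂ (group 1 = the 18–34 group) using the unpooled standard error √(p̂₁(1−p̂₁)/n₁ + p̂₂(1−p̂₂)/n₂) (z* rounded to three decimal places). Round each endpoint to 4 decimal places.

p̂₁ = 59/162 = 0.36420, p̂₂ = 483/673 = 0.71768; p̂₁ − p̂₂ = -0.35348.
Unpooled SE = √(p̂₁(1−p̂₁)/n₁ + p̂₂(1−p̂₂)/n₂) = √(0.001429368 + 0.000301062) = 0.041598.
z* = 1.282 at the 80% level. Margin of error = 0.05333.
CI: -0.35348 ± 0.05333 = (-0.4068, -0.3002).

(-0.4068, -0.3002)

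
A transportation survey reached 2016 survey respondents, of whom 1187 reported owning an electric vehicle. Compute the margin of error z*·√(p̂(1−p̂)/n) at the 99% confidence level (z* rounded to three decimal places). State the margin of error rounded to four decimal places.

ME = 0.0282

With x = 1187 successes in n = 2016, p̂ = 0.58879.
SE = √(p̂(1−p̂)/n) = √(0.242116/2016) = 0.010959.
z* = 2.576 at the 99% level.
So ME = 0.0282.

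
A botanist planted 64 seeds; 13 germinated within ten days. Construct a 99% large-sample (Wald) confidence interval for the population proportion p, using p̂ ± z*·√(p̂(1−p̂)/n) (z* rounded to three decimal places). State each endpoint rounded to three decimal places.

With x = 13 successes in n = 64, p̂ = 0.20312.
SE = √(p̂(1−p̂)/n) = √(0.161865/64) = 0.050291.
z* = 2.576 at the 99% level.
Margin of error: 2.576 × 0.050291 = 0.12955.
So the interval runs from 0.074 to 0.333.

(0.074, 0.333)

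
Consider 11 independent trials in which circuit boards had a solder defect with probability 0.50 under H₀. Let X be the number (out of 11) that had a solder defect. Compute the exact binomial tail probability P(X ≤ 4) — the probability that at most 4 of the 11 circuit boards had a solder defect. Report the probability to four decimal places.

P = 0.2744

X is binomial with n = 11 and p = 0.50.
P(X ≤ 4) = Σ_{j=0}^{4} C(11,j)·0.50^j·0.50^{11−j}.
= 0.000488 + 0.005371 + 0.026855 + 0.080566 + 0.161133 = 0.2744.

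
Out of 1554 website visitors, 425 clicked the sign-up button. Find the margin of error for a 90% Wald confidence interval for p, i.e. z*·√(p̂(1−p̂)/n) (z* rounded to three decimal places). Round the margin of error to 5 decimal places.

ME = 0.01860

With x = 425 successes in n = 1554, p̂ = 0.27349.
Standard error of p̂: √(0.198692/1554) = √0.000127859 = 0.011307.
z* = 1.645 at the 90% level.
So ME = 0.01860.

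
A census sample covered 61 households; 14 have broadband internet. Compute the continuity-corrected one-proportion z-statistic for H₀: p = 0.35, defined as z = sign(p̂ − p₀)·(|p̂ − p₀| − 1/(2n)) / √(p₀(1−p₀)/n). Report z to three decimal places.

z = -1.839

p̂ = 14/61 = 0.22951. p̂ − p₀ = -0.120492.
Continuity correction 1/(2n) = 1/122 = 0.008197.
Corrected numerator: |-0.120492| − 0.008197 = 0.112295.
SE₀ = √(0.35·0.65/61) = 0.061070.
z = −0.112295/0.061070 = -1.839.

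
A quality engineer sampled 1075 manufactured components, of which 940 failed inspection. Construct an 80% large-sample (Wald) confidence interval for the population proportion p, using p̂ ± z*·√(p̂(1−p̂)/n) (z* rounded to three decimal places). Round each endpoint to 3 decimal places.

(0.861, 0.887)

Sample proportion p̂ = 940/1075 = 0.87442.
Standard error of p̂: √(0.109811/1075) = √0.000102149 = 0.010107.
z* = 1.282 at the 80% level.
Margin of error: 1.282 × 0.010107 = 0.01296.
So the interval runs from 0.861 to 0.887.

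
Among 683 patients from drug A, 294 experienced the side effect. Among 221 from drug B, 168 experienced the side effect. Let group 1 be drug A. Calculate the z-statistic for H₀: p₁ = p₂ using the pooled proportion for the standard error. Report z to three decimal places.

z = -8.523

Sample proportions: p̂₁ = 294/683 = 0.43045 and p̂₂ = 168/221 = 0.76018.
Pooling: p̂ = 462/904 = 0.51106.
SE = √[p̂(1−p̂)(1/n₁+1/n₂)] = √[0.51106·0.48894·(1/683+1/221)] ≈ 0.038685.
z = (p̂₁ − p̂₂)/SE = (0.43045 − 0.76018)/0.038685 = -0.32973/0.038685 = -8.523.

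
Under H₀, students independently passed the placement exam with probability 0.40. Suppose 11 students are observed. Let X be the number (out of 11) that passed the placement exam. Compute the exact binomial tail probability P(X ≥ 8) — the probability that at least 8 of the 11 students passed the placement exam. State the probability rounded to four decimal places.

X is binomial with n = 11 and p = 0.40.
P(X ≥ 8) = C(11,8)·0.40^8·0.60^3 + C(11,9)·0.40^9·0.60^2 + C(11,10)·0.40^10·0.60^1 + C(11,11)·0.40^11·0.60^0.
= 0.023357 + 0.005190 + 0.000692 + 0.000042 = 0.0293.

P = 0.0293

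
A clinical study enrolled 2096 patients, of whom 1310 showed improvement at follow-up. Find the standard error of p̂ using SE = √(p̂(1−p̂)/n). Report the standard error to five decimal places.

With x = 1310 successes in n = 2096, p̂ = 0.62500.
p̂(1−p̂) = 0.62500·0.37500 = 0.234375.
Dividing by n and taking the root: √0.000111820 = 0.01057.

SE = 0.01057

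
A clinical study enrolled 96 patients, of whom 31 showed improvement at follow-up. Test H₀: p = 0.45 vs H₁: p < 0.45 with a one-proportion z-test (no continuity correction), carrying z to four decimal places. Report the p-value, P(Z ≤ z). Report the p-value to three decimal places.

p-value = 0.006

The sample proportion is 31/96 = 0.32292.
Under H₀, SE = √(p₀(1−p₀)/n) = √(0.45·0.55/96) = √0.002578125 = 0.050775.
Test statistic (full precision, shown to 4 dp): z = (31/96 − 0.45)/SE₀ ≈ -2.5029.
From the standard normal, P(Z ≤ z) = 0.006.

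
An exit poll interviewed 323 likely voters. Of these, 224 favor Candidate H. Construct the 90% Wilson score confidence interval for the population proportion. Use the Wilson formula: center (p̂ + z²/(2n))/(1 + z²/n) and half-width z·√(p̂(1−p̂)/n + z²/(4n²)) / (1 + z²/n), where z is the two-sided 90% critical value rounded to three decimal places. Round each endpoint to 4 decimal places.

(0.6498, 0.7339)

Here p̂ = 224/323 = 0.69350 and z = 1.645 (z² = 2.706025).
1 + z²/n = 1.008378.
Adjusted center: (0.69350 + z²/(2n))/1.008378 = 0.69189.
Radicand: p̂(1−p̂)/n + z²/(4n²) = 0.000658075 + 0.000006484 = 0.000664559.
Half-width = z·√(radicand)/denom = 1.645·0.025779/1.008378 = 0.04205.
CI: 0.69189 ± 0.04205 = (0.6498, 0.7339).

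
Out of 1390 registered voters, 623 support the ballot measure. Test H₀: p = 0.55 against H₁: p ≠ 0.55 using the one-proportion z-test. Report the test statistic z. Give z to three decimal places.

z = -7.629

With x = 623 successes in n = 1390, p̂ = 0.44820.
SE₀ = √(0.55·0.45/1390) = 0.013344.
z = (0.44820 − 0.55)/0.013344 = -0.10180/0.013344 = -7.629.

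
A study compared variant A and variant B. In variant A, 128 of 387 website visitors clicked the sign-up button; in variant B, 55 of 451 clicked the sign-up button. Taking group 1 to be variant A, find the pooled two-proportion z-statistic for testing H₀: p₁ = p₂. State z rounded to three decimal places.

z = 7.294

Sample proportions: p̂₁ = 128/387 = 0.33075 and p̂₂ = 55/451 = 0.12195.
Pooling: p̂ = 183/838 = 0.21838.
SE = √[p̂(1−p̂)(1/n₁+1/n₂)] = √[0.21838·0.78162·(1/387+1/451)] ≈ 0.028627.
z = (p̂₁ − p̂₂)/SE = (0.33075 − 0.12195)/0.028627 = 0.20880/0.028627 = 7.294.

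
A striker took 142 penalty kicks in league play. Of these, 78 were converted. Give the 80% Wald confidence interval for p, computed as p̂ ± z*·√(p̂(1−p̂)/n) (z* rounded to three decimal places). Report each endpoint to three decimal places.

The sample proportion is 78/142 = 0.54930.
SE = √(p̂(1−p̂)/n) = √(0.247570/142) = 0.041755.
z* = 1.282 at the 80% level.
Margin of error: 1.282 × 0.041755 = 0.05353.
So the interval runs from 0.496 to 0.603.

(0.496, 0.603)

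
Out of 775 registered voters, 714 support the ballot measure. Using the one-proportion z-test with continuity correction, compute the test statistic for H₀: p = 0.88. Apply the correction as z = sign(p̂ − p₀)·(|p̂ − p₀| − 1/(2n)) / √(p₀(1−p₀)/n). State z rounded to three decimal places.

z = 3.482

The sample proportion is 714/775 = 0.92129. p̂ − p₀ = 0.041290.
1/(2n) = 0.000645.
Corrected numerator: |0.041290| − 0.000645 = 0.040645.
SE₀ = √(0.88·0.12/775) = 0.011673.
z = +0.040645/0.011673 = 3.482.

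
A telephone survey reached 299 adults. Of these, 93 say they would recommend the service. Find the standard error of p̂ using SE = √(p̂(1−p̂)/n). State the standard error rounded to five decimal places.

SE = 0.02677

The sample proportion is 93/299 = 0.31104.
p̂(1−p̂) = 0.31104·0.68896 = 0.214294.
Dividing by n and taking the root: √0.000716702 = 0.02677.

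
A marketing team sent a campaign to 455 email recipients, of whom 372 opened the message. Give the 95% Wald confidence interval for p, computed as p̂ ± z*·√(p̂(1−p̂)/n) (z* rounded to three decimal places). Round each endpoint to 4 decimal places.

Sample proportion p̂ = 372/455 = 0.81758.
Standard error of p̂: √(0.149141/455) = √0.000327783 = 0.018105.
For 95% confidence, z* = 1.960.
Margin = 1.960·0.018105 = 0.03549.
Interval: 0.81758 ± 0.03549 → (0.7821, 0.8531).

(0.7821, 0.8531)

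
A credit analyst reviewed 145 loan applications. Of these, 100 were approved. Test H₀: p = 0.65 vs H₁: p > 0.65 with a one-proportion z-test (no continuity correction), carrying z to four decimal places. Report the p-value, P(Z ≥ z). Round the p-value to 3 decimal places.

p-value = 0.158

Sample proportion p̂ = 100/145 = 0.68966.
Under H₀, SE = √(p₀(1−p₀)/n) = √(0.65·0.35/145) = √0.001568966 = 0.039610.
z = (p̂ − p₀)/SE = (100/145 − 0.65)/0.039610 ≈ 1.0011.
From the standard normal, P(Z ≥ z) = 0.158.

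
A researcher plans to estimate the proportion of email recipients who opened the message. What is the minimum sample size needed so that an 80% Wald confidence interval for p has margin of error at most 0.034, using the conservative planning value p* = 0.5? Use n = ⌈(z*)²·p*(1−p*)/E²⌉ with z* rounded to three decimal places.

n = 356

For 80% confidence, z* = 1.282.
p*(1−p*) = 0.50·0.50 = 0.2500.
Required n before rounding: 1.643524 × 0.2500 / 0.034² = 355.433.
Rounding up, n = 356.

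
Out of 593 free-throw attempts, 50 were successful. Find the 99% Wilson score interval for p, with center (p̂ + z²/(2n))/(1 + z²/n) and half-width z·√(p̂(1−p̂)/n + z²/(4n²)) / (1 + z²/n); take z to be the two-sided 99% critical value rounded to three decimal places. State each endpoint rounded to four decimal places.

(0.0593, 0.1185)

Here p̂ = 50/593 = 0.08432 and z = 2.576 (z² = 6.635776).
1 + z²/n = 1.011190.
Adjusted center: (0.08432 + z²/(2n))/1.011190 = 0.08892.
Radicand: p̂(1−p̂)/n + z²/(4n²) = 0.000130198 + 0.000004718 = 0.000134916.
Half-width = 2.576·√0.000134916/1.011190 = 0.02959.
So the interval runs from 0.0593 to 0.1185.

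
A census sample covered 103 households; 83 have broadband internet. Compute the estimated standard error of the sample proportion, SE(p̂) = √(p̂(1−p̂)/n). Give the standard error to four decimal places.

SE = 0.0390

With x = 83 successes in n = 103, p̂ = 0.80583.
p̂(1−p̂) = 0.80583·0.19417 = 0.156468.
SE = √(0.156468/103) = √0.001519107 = 0.0390.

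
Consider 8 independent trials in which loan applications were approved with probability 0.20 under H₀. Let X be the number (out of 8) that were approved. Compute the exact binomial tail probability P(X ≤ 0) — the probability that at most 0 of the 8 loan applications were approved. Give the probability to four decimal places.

P = 0.1678

X ~ Binomial(n=8, p=0.20).
P(X ≤ 0) = C(8,0)·0.20^0·0.80^8.
= 0.167772 = 0.1678.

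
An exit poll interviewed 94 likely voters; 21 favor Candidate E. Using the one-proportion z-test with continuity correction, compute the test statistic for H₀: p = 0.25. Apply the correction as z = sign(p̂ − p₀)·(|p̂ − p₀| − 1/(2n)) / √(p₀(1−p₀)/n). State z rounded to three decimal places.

z = -0.476

The sample proportion is 21/94 = 0.22340. p̂ − p₀ = -0.026596.
1/(2n) = 0.005319.
Corrected numerator: |-0.026596| − 0.005319 = 0.021277.
Under H₀, SE = √(p₀(1−p₀)/n) = √(0.25·0.75/94) = √0.001994681 = 0.044662.
z = −0.021277/0.044662 = -0.476.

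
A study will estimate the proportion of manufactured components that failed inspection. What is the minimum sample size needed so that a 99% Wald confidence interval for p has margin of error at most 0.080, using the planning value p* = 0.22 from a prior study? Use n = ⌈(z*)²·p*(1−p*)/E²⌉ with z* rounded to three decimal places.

n = 178

For 99% confidence, z* = 2.576.
p*(1−p*) = 0.1716.
Required n before rounding: 6.635776 × 0.1716 / 0.080² = 177.922.
⌈177.922⌉ = 178.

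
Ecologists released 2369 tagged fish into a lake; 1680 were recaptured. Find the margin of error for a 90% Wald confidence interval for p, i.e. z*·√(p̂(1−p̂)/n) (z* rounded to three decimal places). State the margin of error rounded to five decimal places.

With x = 1680 successes in n = 2369, p̂ = 0.70916.
SE = √(p̂(1−p̂)/n) = √(0.206252/2369) = 0.009331.
The 90% critical value is z* = 1.645.
Margin of error = z*·SE = 1.645 × 0.009331 = 0.01535.

ME = 0.01535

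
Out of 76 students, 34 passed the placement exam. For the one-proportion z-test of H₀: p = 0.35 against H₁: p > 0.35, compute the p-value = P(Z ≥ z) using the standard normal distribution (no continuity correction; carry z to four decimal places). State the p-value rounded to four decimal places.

The sample proportion is 34/76 = 0.44737.
SE₀ = √(0.35·0.65/76) = 0.054712.
Test statistic (full precision, shown to 4 dp): z = (34/76 − 0.35)/SE₀ ≈ 1.7796.
From the standard normal, P(Z ≥ z) = 0.0376.

p-value = 0.0376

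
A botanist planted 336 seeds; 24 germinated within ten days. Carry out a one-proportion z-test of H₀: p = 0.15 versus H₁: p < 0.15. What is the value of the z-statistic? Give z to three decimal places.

p̂ = 24/336 = 0.07143.
Under H₀, SE = √(p₀(1−p₀)/n) = √(0.15·0.85/336) = √0.000379464 = 0.019480.
Test statistic: z = -0.07857/0.019480 = -4.033.

z = -4.033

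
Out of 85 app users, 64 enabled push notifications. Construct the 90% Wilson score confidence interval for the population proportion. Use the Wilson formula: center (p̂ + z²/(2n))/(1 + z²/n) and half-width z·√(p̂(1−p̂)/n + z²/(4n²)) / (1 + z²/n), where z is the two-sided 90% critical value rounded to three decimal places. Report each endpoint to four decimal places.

(0.6690, 0.8213)

p̂ = 64/85 = 0.75294; z = 1.645, so z² = 2.706025.
1 + z²/n = 1.031836.
Center = (0.75294 + 0.015918)/1.031836 = 0.74514.
Radicand: p̂(1−p̂)/n + z²/(4n²) = 0.002188480 + 0.000093634 = 0.002282114.
Half-width = 1.645·√0.002282114/1.031836 = 0.07616.
CI: 0.74514 ± 0.07616 = (0.6690, 0.8213).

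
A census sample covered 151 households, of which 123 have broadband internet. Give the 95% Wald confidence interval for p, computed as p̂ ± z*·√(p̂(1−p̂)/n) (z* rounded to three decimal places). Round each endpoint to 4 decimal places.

(0.7526, 0.8766)

p̂ = 123/151 = 0.81457.
SE(p̂) = √(0.81457·0.18543/151) = 0.031628.
The 95% critical value is z* = 1.960.
Margin = 1.960·0.031628 = 0.06199.
Interval: 0.81457 ± 0.06199 → (0.7526, 0.8766).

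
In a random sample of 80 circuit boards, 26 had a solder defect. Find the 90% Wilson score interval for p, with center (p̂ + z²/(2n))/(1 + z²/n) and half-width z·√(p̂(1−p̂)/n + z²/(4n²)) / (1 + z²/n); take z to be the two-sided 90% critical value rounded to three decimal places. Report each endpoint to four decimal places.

p̂ = 26/80 = 0.32500; z = 1.645, so z² = 2.706025.
1 + z²/n = 1.033825.
Adjusted center: (0.32500 + z²/(2n))/1.033825 = 0.33073.
Radicand: p̂(1−p̂)/n + z²/(4n²) = 0.002742188 + 0.000105704 = 0.002847892.
Half-width = 1.645·√0.002847892/1.033825 = 0.08491.
So the interval runs from 0.2458 to 0.4156.

(0.2458, 0.4156)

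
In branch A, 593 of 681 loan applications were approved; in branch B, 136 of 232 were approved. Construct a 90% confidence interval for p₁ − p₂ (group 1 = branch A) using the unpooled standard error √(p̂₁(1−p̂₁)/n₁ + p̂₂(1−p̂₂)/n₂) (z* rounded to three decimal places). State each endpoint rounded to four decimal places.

p̂₁ = 593/681 = 0.87078, p̂₂ = 136/232 = 0.58621; p̂₁ − p̂₂ = 0.28457.
SE = √(0.000165233 + 0.001045553) = √0.001210786 = 0.034796.
For 90% confidence, z* = 1.645. Margin = 1.645·0.034796 = 0.05724.
Interval: 0.28457 ± 0.05724 → (0.2273, 0.3418).

(0.2273, 0.3418)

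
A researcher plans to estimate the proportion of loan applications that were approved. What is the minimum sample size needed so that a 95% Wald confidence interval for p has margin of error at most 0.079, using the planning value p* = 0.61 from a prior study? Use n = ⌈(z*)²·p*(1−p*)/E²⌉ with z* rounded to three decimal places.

n = 147

The 95% critical value is z* = 1.960.
p*(1−p*) = 0.2379.
Required n before rounding: 3.841600 × 0.2379 / 0.079² = 146.438.
⌈146.438⌉ = 147.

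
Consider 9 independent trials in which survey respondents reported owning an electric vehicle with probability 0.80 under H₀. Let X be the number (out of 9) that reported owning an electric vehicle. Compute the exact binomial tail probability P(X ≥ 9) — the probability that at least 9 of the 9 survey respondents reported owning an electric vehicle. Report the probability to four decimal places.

X ~ Binomial(n=9, p=0.80).
P(X ≥ 9) = C(9,9)·0.80^9·0.20^0.
= 0.134218 = 0.1342.

P = 0.1342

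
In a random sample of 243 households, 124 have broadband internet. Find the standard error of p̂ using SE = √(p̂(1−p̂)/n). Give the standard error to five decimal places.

SE = 0.03207

Sample proportion p̂ = 124/243 = 0.51029.
p̂(1−p̂) = 0.51029·0.48971 = 0.249894.
SE = √(0.249894/243) = √0.001028370 = 0.03207.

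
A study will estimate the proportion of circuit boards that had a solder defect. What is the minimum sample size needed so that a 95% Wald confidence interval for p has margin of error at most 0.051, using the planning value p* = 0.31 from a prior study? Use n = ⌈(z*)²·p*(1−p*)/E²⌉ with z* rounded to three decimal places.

z* = 1.960 at the 95% level.
p*(1−p*) = 0.2139.
(z*)²·p*(1−p*)/E² = 3.841600·0.2139/0.002601 = 315.924.
⌈315.924⌉ = 316.

n = 316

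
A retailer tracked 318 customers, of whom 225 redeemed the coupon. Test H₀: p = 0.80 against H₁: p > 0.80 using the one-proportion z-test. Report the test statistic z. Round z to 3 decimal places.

z = -4.122

Sample proportion p̂ = 225/318 = 0.70755.
SE₀ = √(0.80·0.20/318) = 0.022431.
z = (0.70755 − 0.80)/0.022431 = -0.09245/0.022431 = -4.122.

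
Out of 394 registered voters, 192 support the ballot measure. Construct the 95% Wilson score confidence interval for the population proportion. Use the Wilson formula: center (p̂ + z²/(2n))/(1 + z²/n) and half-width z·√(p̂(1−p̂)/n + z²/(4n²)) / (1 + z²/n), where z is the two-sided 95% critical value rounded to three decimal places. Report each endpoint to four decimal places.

(0.4383, 0.5365)

p̂ = 192/394 = 0.48731; z = 1.960, so z² = 3.841600.
Denominator 1 + z²/n = 1 + 3.841600/394 = 1.009750.
Center = (0.48731 + 0.004875)/1.009750 = 0.48743.
Radicand: p̂(1−p̂)/n + z²/(4n²) = 0.000634109 + 0.000006187 = 0.000640296.
Half-width = z·√(radicand)/denom = 1.960·0.025304/1.009750 = 0.04912.
Interval: 0.48743 ± 0.04912 → (0.4383, 0.5365).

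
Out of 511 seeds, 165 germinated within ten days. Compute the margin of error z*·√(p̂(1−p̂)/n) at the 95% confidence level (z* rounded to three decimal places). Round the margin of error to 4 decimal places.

ME = 0.0405

With x = 165 successes in n = 511, p̂ = 0.32290.
Standard error of p̂: √(0.218634/511) = √0.000427856 = 0.020685.
For 95% confidence, z* = 1.960.
So ME = 0.0405.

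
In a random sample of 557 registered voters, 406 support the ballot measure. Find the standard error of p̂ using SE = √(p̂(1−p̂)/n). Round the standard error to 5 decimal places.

SE = 0.01884

p̂ = 406/557 = 0.72890.
p̂(1−p̂) = 0.197605.
Dividing by n and taking the root: √0.000354767 = 0.01884.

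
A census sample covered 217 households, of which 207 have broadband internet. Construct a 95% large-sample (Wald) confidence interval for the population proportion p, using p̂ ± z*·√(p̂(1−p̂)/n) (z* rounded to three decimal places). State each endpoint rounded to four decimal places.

p̂ = 207/217 = 0.95392.
SE(p̂) = √(0.95392·0.04608/217) = 0.014233.
For 95% confidence, z* = 1.960.
Margin = 1.960·0.014233 = 0.02790.
CI: 0.95392 ± 0.02790 = (0.9260, 0.9818).

(0.9260, 0.9818)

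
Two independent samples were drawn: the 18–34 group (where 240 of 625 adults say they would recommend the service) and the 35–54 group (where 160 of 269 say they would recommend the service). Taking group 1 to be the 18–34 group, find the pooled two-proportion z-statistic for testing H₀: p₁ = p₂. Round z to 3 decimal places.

z = -5.814

Sample proportions: p̂₁ = 240/625 = 0.38400 and p̂₂ = 160/269 = 0.59480.
Pooling: p̂ = 400/894 = 0.44743.
SE = √[p̂(1−p̂)(1/n₁+1/n₂)] = √[0.44743·0.55257·(1/625+1/269)] ≈ 0.036258.
z = -0.21080/0.036258 = -5.814.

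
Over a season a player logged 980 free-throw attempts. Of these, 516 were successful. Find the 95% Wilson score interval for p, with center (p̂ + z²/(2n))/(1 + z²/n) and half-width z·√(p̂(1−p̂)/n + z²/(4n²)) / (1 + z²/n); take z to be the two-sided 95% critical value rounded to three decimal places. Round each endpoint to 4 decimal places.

(0.4952, 0.5576)

p̂ = 516/980 = 0.52653; z = 1.960, so z² = 3.841600.
1 + z²/n = 1.003920.
Center = (0.52653 + 0.001960)/1.003920 = 0.52643.
Radicand: p̂(1−p̂)/n + z²/(4n²) = 0.000254384 + 0.000001000 = 0.000255384.
Half-width = 1.960·√0.000255384/1.003920 = 0.03120.
Interval: 0.52643 ± 0.03120 → (0.4952, 0.5576).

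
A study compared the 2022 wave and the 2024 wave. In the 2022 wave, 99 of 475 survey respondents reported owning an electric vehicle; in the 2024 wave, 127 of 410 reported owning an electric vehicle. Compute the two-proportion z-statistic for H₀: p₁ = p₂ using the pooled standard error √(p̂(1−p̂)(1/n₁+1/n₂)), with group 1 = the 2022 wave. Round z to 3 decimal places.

z = -3.447

p̂₁ = 99/475 = 0.20842, p̂₂ = 127/410 = 0.30976.
Pooling: p̂ = 226/885 = 0.25537.
SE = √[p̂(1−p̂)(1/n₁+1/n₂)] = √[0.25537·0.74463·(1/475+1/410)] ≈ 0.029396.
z = (p̂₁ − p̂₂)/SE = (0.20842 − 0.30976)/0.029396 = -0.10134/0.029396 = -3.447.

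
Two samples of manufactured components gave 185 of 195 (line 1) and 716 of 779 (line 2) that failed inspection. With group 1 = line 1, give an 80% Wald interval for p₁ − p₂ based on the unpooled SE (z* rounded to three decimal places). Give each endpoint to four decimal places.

p̂₁ = 185/195 = 0.94872, p̂₂ = 716/779 = 0.91913; p̂₁ − p̂₂ = 0.02959.
Unpooled SE = √(p̂₁(1−p̂₁)/n₁ + p̂₂(1−p̂₂)/n₂) = √(0.000249498 + 0.000095420) = 0.018572.
For 80% confidence, z* = 1.282. Margin = 1.282·0.018572 = 0.02381.
Interval: 0.02959 ± 0.02381 → (0.0058, 0.0534).

(0.0058, 0.0534)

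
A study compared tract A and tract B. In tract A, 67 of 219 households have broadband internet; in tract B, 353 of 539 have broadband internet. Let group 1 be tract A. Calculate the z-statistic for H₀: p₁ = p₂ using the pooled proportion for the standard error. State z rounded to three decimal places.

z = -8.761

Sample proportions: p̂₁ = 67/219 = 0.30594 and p̂₂ = 353/539 = 0.65492.
Pooling: p̂ = 420/758 = 0.55409.
Pooled SE = √[0.2470743·0.00642150] ≈ 0.039832.
z = (p̂₁ − p̂₂)/SE = (0.30594 − 0.65492)/0.039832 = -0.34898/0.039832 = -8.761.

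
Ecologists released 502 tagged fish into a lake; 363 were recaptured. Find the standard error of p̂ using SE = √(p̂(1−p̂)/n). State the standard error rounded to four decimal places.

p̂ = 363/502 = 0.72311.
p̂(1−p̂) = 0.200222.
Dividing by n and taking the root: √0.000398849 = 0.0200.

SE = 0.0200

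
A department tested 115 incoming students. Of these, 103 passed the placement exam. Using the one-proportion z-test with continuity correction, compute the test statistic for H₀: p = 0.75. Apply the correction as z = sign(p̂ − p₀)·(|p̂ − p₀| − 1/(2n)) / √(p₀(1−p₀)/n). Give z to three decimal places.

z = 3.499

With x = 103 successes in n = 115, p̂ = 0.89565. p̂ − p₀ = 0.145652.
1/(2n) = 0.004348.
Corrected numerator: |0.145652| − 0.004348 = 0.141304.
Under H₀, SE = √(p₀(1−p₀)/n) = √(0.75·0.25/115) = √0.001630435 = 0.040379.
z = (+)0.141304/0.040379 = 3.499.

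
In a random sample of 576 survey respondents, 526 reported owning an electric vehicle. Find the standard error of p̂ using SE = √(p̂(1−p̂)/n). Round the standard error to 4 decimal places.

Sample proportion p̂ = 526/576 = 0.91319.
p̂(1−p̂) = 0.079274.
SE = √(0.079274/576) = √0.000137628 = 0.0117.

SE = 0.0117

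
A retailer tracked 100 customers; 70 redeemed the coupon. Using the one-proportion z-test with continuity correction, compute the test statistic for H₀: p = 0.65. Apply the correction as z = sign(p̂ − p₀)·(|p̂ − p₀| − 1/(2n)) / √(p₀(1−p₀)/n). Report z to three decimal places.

p̂ = 70/100 = 0.70000. p̂ − p₀ = 0.050000.
1/(2n) = 0.005000.
Corrected numerator: |0.050000| − 0.005000 = 0.045000.
Null standard error: √(0.65·0.35/100) = √0.002275000 = 0.047697.
z = +0.045000/0.047697 = 0.943.

z = 0.943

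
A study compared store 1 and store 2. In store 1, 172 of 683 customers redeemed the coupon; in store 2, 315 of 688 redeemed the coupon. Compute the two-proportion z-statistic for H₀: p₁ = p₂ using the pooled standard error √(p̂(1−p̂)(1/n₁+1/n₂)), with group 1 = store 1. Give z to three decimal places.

z = -7.970

Sample proportions: p̂₁ = 172/683 = 0.25183 and p̂₂ = 315/688 = 0.45785.
Pooled p̂ = (172+315)/(683+688) = 487/1371 = 0.35522.
Pooled SE = √[0.2290374·0.00291762] ≈ 0.025850.
z = (p̂₁ − p̂₂)/SE = (0.25183 − 0.45785)/0.025850 = -0.20602/0.025850 = -7.970.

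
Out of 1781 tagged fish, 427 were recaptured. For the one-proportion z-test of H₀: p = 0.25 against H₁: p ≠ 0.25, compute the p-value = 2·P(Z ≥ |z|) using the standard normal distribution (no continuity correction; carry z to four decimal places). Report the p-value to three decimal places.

p̂ = 427/1781 = 0.23975.
Under H₀, SE = √(p₀(1−p₀)/n) = √(0.25·0.75/1781) = √0.000105278 = 0.010261.
z = (p̂ − p₀)/SE = (427/1781 − 0.25)/0.010261 ≈ -0.9987.
p-value = 2·P(Z ≥ |z|) with z = -0.9987 → 0.318.

p-value = 0.318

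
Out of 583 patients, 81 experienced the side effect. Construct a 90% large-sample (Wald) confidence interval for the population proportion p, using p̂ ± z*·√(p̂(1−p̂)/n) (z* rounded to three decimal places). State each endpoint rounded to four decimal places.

The sample proportion is 81/583 = 0.13894.
SE(p̂) = √(0.13894·0.86106/583) = 0.014325.
For 90% confidence, z* = 1.645.
Margin of error: 1.645 × 0.014325 = 0.02356.
Interval: 0.13894 ± 0.02356 → (0.1154, 0.1625).

(0.1154, 0.1625)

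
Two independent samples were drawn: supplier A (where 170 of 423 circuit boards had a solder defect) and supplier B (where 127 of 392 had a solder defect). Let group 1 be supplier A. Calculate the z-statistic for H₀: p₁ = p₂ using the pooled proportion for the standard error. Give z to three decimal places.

z = 2.309

Sample proportions: p̂₁ = 170/423 = 0.40189 and p̂₂ = 127/392 = 0.32398.
Pooled p̂ = (170+127)/(423+392) = 297/815 = 0.36442.
Pooled SE = √[0.2316173·0.00491509] ≈ 0.033740.
z = (p̂₁ − p̂₂)/SE = (0.40189 − 0.32398)/0.033740 = 0.07791/0.033740 = 2.309.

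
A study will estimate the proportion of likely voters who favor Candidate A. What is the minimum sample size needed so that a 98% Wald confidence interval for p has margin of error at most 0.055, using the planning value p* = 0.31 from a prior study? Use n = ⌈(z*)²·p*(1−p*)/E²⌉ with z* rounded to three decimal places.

n = 383

The 98% critical value is z* = 2.326.
p*(1−p*) = 0.31·0.69 = 0.2139.
Required n before rounding: 5.410276 × 0.2139 / 0.055² = 382.565.
Rounding up, n = 383.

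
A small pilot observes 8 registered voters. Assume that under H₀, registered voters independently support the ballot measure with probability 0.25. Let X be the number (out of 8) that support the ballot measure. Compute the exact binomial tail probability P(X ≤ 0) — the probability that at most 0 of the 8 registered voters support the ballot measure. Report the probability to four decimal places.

P = 0.1001

X ~ Binomial(n=8, p=0.25).
P(X ≤ 0) = C(8,0)·0.25^0·0.75^8.
= 0.100113 = 0.1001.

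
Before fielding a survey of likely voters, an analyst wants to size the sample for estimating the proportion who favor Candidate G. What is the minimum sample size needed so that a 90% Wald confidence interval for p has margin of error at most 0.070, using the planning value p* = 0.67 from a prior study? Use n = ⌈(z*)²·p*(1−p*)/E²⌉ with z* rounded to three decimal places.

z* = 1.645 at the 90% level.
p*(1−p*) = 0.2211.
(z*)²·p*(1−p*)/E² = 2.706025·0.2211/0.004900 = 122.102.
Rounding up, n = 123.

n = 123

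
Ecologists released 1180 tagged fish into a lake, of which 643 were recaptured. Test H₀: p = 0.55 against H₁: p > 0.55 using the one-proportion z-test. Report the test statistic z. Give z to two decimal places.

Sample proportion p̂ = 643/1180 = 0.54492.
SE₀ = √(0.55·0.45/1180) = 0.014483.
z = (p̂ − p₀)/SE = (0.54492 − 0.55)/0.014483 = -0.35.

z = -0.35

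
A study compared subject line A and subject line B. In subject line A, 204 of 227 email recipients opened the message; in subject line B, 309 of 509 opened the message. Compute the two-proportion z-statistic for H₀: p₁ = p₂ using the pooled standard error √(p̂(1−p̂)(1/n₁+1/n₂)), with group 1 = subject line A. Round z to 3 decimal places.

Sample proportions: p̂₁ = 204/227 = 0.89868 and p̂₂ = 309/509 = 0.60707.
Pooling: p̂ = 513/736 = 0.69701.
Pooled SE = √[0.2111867·0.00636992] ≈ 0.036678.
z = 0.29161/0.036678 = 7.951.

z = 7.951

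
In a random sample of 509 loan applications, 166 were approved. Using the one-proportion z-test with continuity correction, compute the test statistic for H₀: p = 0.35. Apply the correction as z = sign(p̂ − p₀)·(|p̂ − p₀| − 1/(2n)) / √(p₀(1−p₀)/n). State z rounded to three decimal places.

With x = 166 successes in n = 509, p̂ = 0.32613. p̂ − p₀ = -0.023870.
Continuity correction 1/(2n) = 1/1018 = 0.000982.
Corrected numerator: |-0.023870| − 0.000982 = 0.022888.
Under H₀, SE = √(p₀(1−p₀)/n) = √(0.35·0.65/509) = √0.000446955 = 0.021141.
z = −0.022888/0.021141 = -1.083.

z = -1.083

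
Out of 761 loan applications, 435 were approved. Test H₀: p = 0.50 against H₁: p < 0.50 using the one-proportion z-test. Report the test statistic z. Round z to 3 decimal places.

With x = 435 successes in n = 761, p̂ = 0.57162.
SE₀ = √(0.50·0.50/761) = 0.018125.
Test statistic: z = 0.07162/0.018125 = 3.951.

z = 3.951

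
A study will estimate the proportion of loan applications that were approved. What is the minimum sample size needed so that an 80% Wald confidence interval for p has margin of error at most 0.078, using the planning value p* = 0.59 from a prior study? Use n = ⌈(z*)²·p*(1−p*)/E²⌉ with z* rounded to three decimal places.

z* = 1.282 at the 80% level.
p*(1−p*) = 0.2419.
(z*)²·p*(1−p*)/E² = 1.643524·0.2419/0.006084 = 65.347.
Rounding up, n = 66.

n = 66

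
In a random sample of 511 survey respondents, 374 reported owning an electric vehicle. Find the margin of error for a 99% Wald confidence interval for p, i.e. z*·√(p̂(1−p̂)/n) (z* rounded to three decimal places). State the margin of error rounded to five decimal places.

ME = 0.05048

Sample proportion p̂ = 374/511 = 0.73190.
SE(p̂) = √(0.73190·0.26810/511) = 0.019596.
The 99% critical value is z* = 2.576.
ME = 2.576·0.019596 = 0.05048.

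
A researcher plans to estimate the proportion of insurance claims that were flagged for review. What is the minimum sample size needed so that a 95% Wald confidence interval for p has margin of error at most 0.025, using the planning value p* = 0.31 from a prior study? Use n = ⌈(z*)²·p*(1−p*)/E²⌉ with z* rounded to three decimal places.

For 95% confidence, z* = 1.960.
p*(1−p*) = 0.31·0.69 = 0.2139.
(z*)²·p*(1−p*)/E² = 3.841600·0.2139/0.000625 = 1314.749.
⌈1314.749⌉ = 1315.

n = 1315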